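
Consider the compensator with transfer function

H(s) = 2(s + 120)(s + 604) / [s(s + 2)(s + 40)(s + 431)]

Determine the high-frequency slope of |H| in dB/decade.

-40 dB/decade

Each pole contributes −20 dB/decade at high frequency; each zero contributes +20 dB/decade.
Net: 2 zero(s) − 4 pole(s) → -40 dB/decade.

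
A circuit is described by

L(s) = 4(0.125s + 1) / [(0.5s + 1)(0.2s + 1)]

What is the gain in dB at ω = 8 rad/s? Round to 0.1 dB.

-2.8 dB

At ω = 8 rad/s:
zero (1 + j8·0.125) = 1 + j1 → |·| ≈ 1.4142, ∠ ≈ 45.00°
pole (1 + j8·0.5) = 1 + j4 → |·| ≈ 4.1231, ∠ ≈ 75.96°
pole (1 + j8·0.2) = 1 + j1.6 → |·| ≈ 1.8868, ∠ ≈ 57.99°
|L| = 4 · 1.4142 / (4.1231 · 1.8868) ≈ 0.72715
Gain = 20 log₁₀(0.72715) ≈ -2.77 dB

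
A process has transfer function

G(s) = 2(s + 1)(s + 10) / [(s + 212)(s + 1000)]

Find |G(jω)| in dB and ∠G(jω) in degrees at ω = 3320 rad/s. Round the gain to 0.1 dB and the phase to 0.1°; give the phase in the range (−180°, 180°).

5.6 dB, 20.2°

At s = jω = j3320:
zero (s+1): 1 + j3320 → |·| = √(1²+3320²) = √11022401 ≈ 3320, ∠ = arctan(3320/1) ≈ 89.98°
zero (s+10): 10 + j3320 → |·| = √(10²+3320²) = √11022500 ≈ 3320, ∠ = arctan(3320/10) ≈ 89.83°
pole (s+212): 212 + j3320 → |·| = √(212²+3320²) = √11067344 ≈ 3326.8, ∠ = arctan(3320/212) ≈ 86.35°
pole (s+1000): 1000 + j3320 → |·| = √(1000²+3320²) = √12022400 ≈ 3467.3, ∠ = arctan(3320/1000) ≈ 73.24°
|G| = 2 · 1.1022e+07 / 1.1535e+07 ≈ 1.9111
Gain = 20 log₁₀(1.9111) ≈ 5.63 dB
∠G = 179.81° − 159.59° = 20.22°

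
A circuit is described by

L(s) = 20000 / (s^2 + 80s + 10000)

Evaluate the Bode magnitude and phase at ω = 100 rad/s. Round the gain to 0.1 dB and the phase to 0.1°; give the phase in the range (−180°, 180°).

8.0 dB, -90.0°

At s = jω = j100:
quadratic: (j100)² + 80·j100 + 10000 = 0 + j8000 → |·| ≈ 8000, ∠ ≈ 90.00°
|L| = 20000 / 8000 ≈ 2.5
Gain = 20 log₁₀(2.5) ≈ 7.96 dB
∠L = 0.00° − 90.00° = -90.00°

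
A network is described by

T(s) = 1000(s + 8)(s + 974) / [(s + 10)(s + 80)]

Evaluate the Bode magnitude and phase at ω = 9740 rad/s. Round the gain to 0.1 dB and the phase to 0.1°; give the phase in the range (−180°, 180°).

At s = jω = j9740:
zero (s+8): 8 + j9740 → |·| = √(8²+9740²) = √94867664 ≈ 9740, ∠ = arctan(9740/8) ≈ 89.95°
zero (s+974): 974 + j9740 → |·| = √(974²+9740²) = √95816276 ≈ 9788.6, ∠ = arctan(9740/974) ≈ 84.29°
pole (s+10): 10 + j9740 → |·| = √(10²+9740²) = √94867700 ≈ 9740, ∠ = arctan(9740/10) ≈ 89.94°
pole (s+80): 80 + j9740 → |·| = √(80²+9740²) = √94874000 ≈ 9740.3, ∠ = arctan(9740/80) ≈ 89.53°
|T| = 1000 · 9.5341e+07 / 9.4871e+07 ≈ 1005
Gain = 20 log₁₀(1005) ≈ 60.04 dB
∠T = 174.24° − 179.47° = -5.23°

60.0 dB, -5.2°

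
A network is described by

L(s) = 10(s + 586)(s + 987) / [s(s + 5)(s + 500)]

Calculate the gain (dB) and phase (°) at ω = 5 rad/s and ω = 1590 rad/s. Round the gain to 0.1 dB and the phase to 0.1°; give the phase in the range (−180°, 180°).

At s = jω = j5:
zero (s+586): 586 + j5 → |·| = √(586²+5²) = √343421 ≈ 586.02, ∠ = arctan(5/586) ≈ 0.49°
zero (s+987): 987 + j5 → |·| = √(987²+5²) = √974194 ≈ 987.01, ∠ = arctan(5/987) ≈ 0.29°
pole (s+5): 5 + j5 → |·| = √(5²+5²) = √50 ≈ 7.0711, ∠ = arctan(5/5) ≈ 45.00°
pole (s+500): 500 + j5 → |·| = √(500²+5²) = √250025 ≈ 500.02, ∠ = arctan(5/500) ≈ 0.57°
pole at origin: |s| = 5, ∠ = 90.00° (in denominator)
|L| = 10 · 5.7841e+05 / 17678 ≈ 327.19
Gain = 20 log₁₀(327.19) ≈ 50.30 dB
∠L = 0.78° − 135.57° = -134.79°

At s = jω = j1590:
zero (s+586): 586 + j1590 → |·| = √(586²+1590²) = √2871496 ≈ 1694.5, ∠ = arctan(1590/586) ≈ 69.77°
zero (s+987): 987 + j1590 → |·| = √(987²+1590²) = √3502269 ≈ 1871.4, ∠ = arctan(1590/987) ≈ 58.17°
pole (s+5): 5 + j1590 → |·| = √(5²+1590²) = √2528125 ≈ 1590, ∠ = arctan(1590/5) ≈ 89.82°
pole (s+500): 500 + j1590 → |·| = √(500²+1590²) = √2778100 ≈ 1666.8, ∠ = arctan(1590/500) ≈ 72.54°
pole at origin: |s| = 1590, ∠ = 90.00° (in denominator)
|L| = 10 · 3.1711e+06 / 4.2138e+09 ≈ 0.0075255
Gain = 20 log₁₀(0.0075255) ≈ -42.47 dB
∠L = 127.94° − 252.36° = -124.42°

ω = 5: 50.3 dB, -134.8°; ω = 1590: -42.5 dB, -124.4°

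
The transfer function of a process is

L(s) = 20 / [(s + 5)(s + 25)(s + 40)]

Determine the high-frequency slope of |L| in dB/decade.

-60 dB/decade

Each pole contributes −20 dB/decade at high frequency; each zero contributes +20 dB/decade.
Net: 0 zero(s) − 3 pole(s) → -60 dB/decade.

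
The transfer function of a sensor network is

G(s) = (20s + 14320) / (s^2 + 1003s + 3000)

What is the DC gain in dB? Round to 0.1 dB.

13.6 dB

G(0) = 14320 / 3000 ≈ 4.7733
20 log₁₀(4.7733) ≈ 13.58 dB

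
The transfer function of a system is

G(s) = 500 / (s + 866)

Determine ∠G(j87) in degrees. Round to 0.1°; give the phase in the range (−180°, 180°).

-5.7°

At s = jω = j87:
pole (s+866): 866 + j87 → |·| = √(866²+87²) = √757525 ≈ 870.36, ∠ = arctan(87/866) ≈ 5.74°
∠G = 0.00° − 5.74° = -5.74°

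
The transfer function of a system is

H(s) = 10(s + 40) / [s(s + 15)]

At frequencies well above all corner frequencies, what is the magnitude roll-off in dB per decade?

Each pole contributes −20 dB/decade at high frequency; each zero contributes +20 dB/decade.
Net: 1 zero(s) − 2 pole(s) → -20 dB/decade.

-20 dB/decade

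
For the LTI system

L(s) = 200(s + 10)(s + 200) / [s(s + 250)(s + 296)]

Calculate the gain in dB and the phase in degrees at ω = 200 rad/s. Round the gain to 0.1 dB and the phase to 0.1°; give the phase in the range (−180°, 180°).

-6.1 dB, -30.6°

At s = jω = j200:
zero (s+10): 10 + j200 → |·| = √(10²+200²) = √40100 ≈ 200.25, ∠ = arctan(200/10) ≈ 87.14°
zero (s+200): 200 + j200 → |·| = √(200²+200²) = √80000 ≈ 282.84, ∠ = arctan(200/200) ≈ 45.00°
pole (s+250): 250 + j200 → |·| = √(250²+200²) = √102500 ≈ 320.16, ∠ = arctan(200/250) ≈ 38.66°
pole (s+296): 296 + j200 → |·| = √(296²+200²) = √127616 ≈ 357.23, ∠ = arctan(200/296) ≈ 34.05°
pole at origin: |s| = 200, ∠ = 90.00° (in denominator)
|L| = 200 · 56639 / 2.2874e+07 ≈ 0.49523
Gain = 20 log₁₀(0.49523) ≈ -6.10 dB
∠L = 132.14° − 162.71° = -30.57°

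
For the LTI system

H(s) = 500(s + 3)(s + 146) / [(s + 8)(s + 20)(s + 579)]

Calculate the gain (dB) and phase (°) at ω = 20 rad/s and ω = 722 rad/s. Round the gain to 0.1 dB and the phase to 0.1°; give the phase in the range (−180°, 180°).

At s = jω = j20:
zero (s+3): 3 + j20 → |·| = √(3²+20²) = √409 ≈ 20.224, ∠ = arctan(20/3) ≈ 81.47°
zero (s+146): 146 + j20 → |·| = √(146²+20²) = √21716 ≈ 147.36, ∠ = arctan(20/146) ≈ 7.80°
pole (s+8): 8 + j20 → |·| = √(8²+20²) = √464 ≈ 21.541, ∠ = arctan(20/8) ≈ 68.20°
pole (s+20): 20 + j20 → |·| = √(20²+20²) = √800 ≈ 28.284, ∠ = arctan(20/20) ≈ 45.00°
pole (s+579): 579 + j20 → |·| = √(579²+20²) = √335641 ≈ 579.35, ∠ = arctan(20/579) ≈ 1.98°
|H| = 500 · 2980.2 / 3.5298e+05 ≈ 4.2215
Gain = 20 log₁₀(4.2215) ≈ 12.51 dB
∠H = 89.27° − 115.18° = -25.91°

At s = jω = j722:
zero (s+3): 3 + j722 → |·| = √(3²+722²) = √521293 ≈ 722.01, ∠ = arctan(722/3) ≈ 89.76°
zero (s+146): 146 + j722 → |·| = √(146²+722²) = √542600 ≈ 736.61, ∠ = arctan(722/146) ≈ 78.57°
pole (s+8): 8 + j722 → |·| = √(8²+722²) = √521348 ≈ 722.04, ∠ = arctan(722/8) ≈ 89.37°
pole (s+20): 20 + j722 → |·| = √(20²+722²) = √521684 ≈ 722.28, ∠ = arctan(722/20) ≈ 88.41°
pole (s+579): 579 + j722 → |·| = √(579²+722²) = √856525 ≈ 925.49, ∠ = arctan(722/579) ≈ 51.27°
|H| = 500 · 5.3184e+05 / 4.8266e+08 ≈ 0.55095
Gain = 20 log₁₀(0.55095) ≈ -5.18 dB
∠H = 168.33° − 229.05° = -60.72°

ω = 20: 12.5 dB, -25.9°; ω = 722: -5.2 dB, -60.7°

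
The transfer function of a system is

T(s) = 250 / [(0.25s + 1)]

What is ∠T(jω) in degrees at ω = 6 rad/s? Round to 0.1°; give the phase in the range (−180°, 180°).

-56.3°

At ω = 6 rad/s:
pole (1 + j6·0.25) = 1 + j1.5 → |·| ≈ 1.8028, ∠ ≈ 56.31°
∠T = (0°) − (56.31°) = -56.31°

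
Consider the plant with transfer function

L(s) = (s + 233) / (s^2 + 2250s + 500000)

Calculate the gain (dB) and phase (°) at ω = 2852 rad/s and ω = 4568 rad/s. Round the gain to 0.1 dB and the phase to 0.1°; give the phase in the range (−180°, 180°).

Substitute s = j2852:
Numerator: (j2852) + 233 = 233 + j2852
Denominator: (j2852)^2 + 2250(j2852) + 500000 = -7633904 + j6417000
|N| = √(233² + 2852²) ≈ 2861.5, ∠N ≈ 85.33°
|D| = √(7633904² + 6417000²) ≈ 9.9727e+06, ∠D ≈ 139.95°
|L| = 2861.5 / 9.9727e+06 ≈ 0.00028693
Gain = 20 log₁₀(0.00028693) ≈ -70.84 dB
∠L = 85.33° − 139.95° = -54.62°

Substitute s = j4568:
Numerator: (j4568) + 233 = 233 + j4568
Denominator: (j4568)^2 + 2250(j4568) + 500000 = -20366624 + j10278000
|N| = √(233² + 4568²) ≈ 4573.9, ∠N ≈ 87.08°
|D| = √(20366624² + 10278000²) ≈ 2.2813e+07, ∠D ≈ 153.22°
|L| = 4573.9 / 2.2813e+07 ≈ 0.0002005
Gain = 20 log₁₀(0.0002005) ≈ -73.96 dB
∠L = 87.08° − 153.22° = -66.14°

ω = 2852: -70.8 dB, -54.6°; ω = 4568: -74.0 dB, -66.1°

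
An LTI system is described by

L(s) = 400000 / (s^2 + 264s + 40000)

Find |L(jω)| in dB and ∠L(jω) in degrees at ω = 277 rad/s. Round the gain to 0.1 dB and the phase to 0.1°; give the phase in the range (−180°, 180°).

13.8 dB, -116.7°

At s = jω = j277:
quadratic: (j277)² + 264·j277 + 40000 = -36729 + j73128 → |·| ≈ 81834, ∠ ≈ 116.67°
|L| = 400000 / 81834 ≈ 4.8879
Gain = 20 log₁₀(4.8879) ≈ 13.78 dB
∠L = 0.00° − 116.67° = -116.67°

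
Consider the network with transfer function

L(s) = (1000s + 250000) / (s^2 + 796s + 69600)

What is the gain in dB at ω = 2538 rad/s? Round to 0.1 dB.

-8.4 dB

Substitute s = j2538:
Numerator: 1000(j2538) + 250000 = 250000 + j2538000
Denominator: (j2538)^2 + 796(j2538) + 69600 = -6371844 + j2020248
|N| = √(250000² + 2538000²) ≈ 2.5503e+06, ∠N ≈ 84.37°
|D| = √(6371844² + 2020248²) ≈ 6.6844e+06, ∠D ≈ 162.41°
|L| = 2.5503e+06 / 6.6844e+06 ≈ 0.38153
Gain = 20 log₁₀(0.38153) ≈ -8.37 dB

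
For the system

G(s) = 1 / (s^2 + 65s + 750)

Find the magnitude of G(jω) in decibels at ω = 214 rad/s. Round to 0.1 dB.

-93.5 dB

Substitute s = j214:
Numerator: 1 = 1 + j0
Denominator: (j214)^2 + 65(j214) + 750 = -45046 + j13910
|N| = √(1² + 0²) ≈ 1, ∠N ≈ 0.00°
|D| = √(45046² + 13910²) ≈ 47145, ∠D ≈ 162.84°
|G| = 1 / 47145 ≈ 2.1211e-05
Gain = 20 log₁₀(2.1211e-05) ≈ -93.47 dB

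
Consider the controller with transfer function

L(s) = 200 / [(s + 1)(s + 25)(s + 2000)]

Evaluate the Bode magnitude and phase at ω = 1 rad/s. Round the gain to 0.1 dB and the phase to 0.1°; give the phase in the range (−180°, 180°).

At s = jω = j1:
pole (s+1): 1 + j1 → |·| = √(1²+1²) = √2 ≈ 1.4142, ∠ = arctan(1/1) ≈ 45.00°
pole (s+25): 25 + j1 → |·| = √(25²+1²) = √626 ≈ 25.02, ∠ = arctan(1/25) ≈ 2.29°
pole (s+2000): 2000 + j1 → |·| = √(2000²+1²) = √4000001 ≈ 2000, ∠ = arctan(1/2000) ≈ 0.03°
|L| = 200 / 70767 ≈ 0.0028262
Gain = 20 log₁₀(0.0028262) ≈ -50.98 dB
∠L = 0.00° − 47.32° = -47.32°

-51.0 dB, -47.3°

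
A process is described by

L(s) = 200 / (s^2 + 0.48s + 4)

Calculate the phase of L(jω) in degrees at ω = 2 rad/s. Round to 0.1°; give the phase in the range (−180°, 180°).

-90.0°

At s = jω = j2:
quadratic: (j2)² + 0.48·j2 + 4 = 0 + j0.96 → |·| ≈ 0.96, ∠ ≈ 90.00°
∠L = 0.00° − 90.00° = -90.00°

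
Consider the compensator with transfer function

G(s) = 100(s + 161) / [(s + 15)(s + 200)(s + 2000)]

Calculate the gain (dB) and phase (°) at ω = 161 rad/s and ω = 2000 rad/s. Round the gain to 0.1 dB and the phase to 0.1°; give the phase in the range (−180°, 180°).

At s = jω = j161:
zero (s+161): 161 + j161 → |·| = √(161²+161²) = √51842 ≈ 227.69, ∠ = arctan(161/161) ≈ 45.00°
pole (s+15): 15 + j161 → |·| = √(15²+161²) = √26146 ≈ 161.7, ∠ = arctan(161/15) ≈ 84.68°
pole (s+200): 200 + j161 → |·| = √(200²+161²) = √65921 ≈ 256.75, ∠ = arctan(161/200) ≈ 38.83°
pole (s+2000): 2000 + j161 → |·| = √(2000²+161²) = √4025921 ≈ 2006.5, ∠ = arctan(161/2000) ≈ 4.60°
|G| = 100 · 227.69 / 8.3303e+07 ≈ 0.00027333
Gain = 20 log₁₀(0.00027333) ≈ -71.27 dB
∠G = 45.00° − 128.11° = -83.11°

At s = jω = j2000:
zero (s+161): 161 + j2000 → |·| = √(161²+2000²) = √4025921 ≈ 2006.5, ∠ = arctan(2000/161) ≈ 85.40°
pole (s+15): 15 + j2000 → |·| = √(15²+2000²) = √4000225 ≈ 2000.1, ∠ = arctan(2000/15) ≈ 89.57°
pole (s+200): 200 + j2000 → |·| = √(200²+2000²) = √4040000 ≈ 2010, ∠ = arctan(2000/200) ≈ 84.29°
pole (s+2000): 2000 + j2000 → |·| = √(2000²+2000²) = √8000000 ≈ 2828.4, ∠ = arctan(2000/2000) ≈ 45.00°
|G| = 100 · 2006.5 / 1.1371e+10 ≈ 1.7646e-05
Gain = 20 log₁₀(1.7646e-05) ≈ -95.07 dB
∠G = 85.40° − 218.86° = -133.46°

ω = 161: -71.3 dB, -83.1°; ω = 2000: -95.1 dB, -133.5°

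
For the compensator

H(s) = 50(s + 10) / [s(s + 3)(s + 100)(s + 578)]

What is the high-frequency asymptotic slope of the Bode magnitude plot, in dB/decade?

-60 dB/decade

Each pole contributes −20 dB/decade at high frequency; each zero contributes +20 dB/decade.
Net: 1 zero(s) − 4 pole(s) → -60 dB/decade.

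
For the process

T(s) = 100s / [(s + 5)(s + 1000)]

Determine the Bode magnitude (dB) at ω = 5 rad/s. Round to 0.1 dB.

At s = jω = j5:
zero at origin: s = j5 → |·| = 5, ∠ = 90.00°
pole (s+5): 5 + j5 → |·| = √(5²+5²) = √50 ≈ 7.0711, ∠ = arctan(5/5) ≈ 45.00°
pole (s+1000): 1000 + j5 → |·| = √(1000²+5²) = √1000025 ≈ 1000, ∠ = arctan(5/1000) ≈ 0.29°
|T| = 100 · 5 / 7071.1 ≈ 0.07071
Gain = 20 log₁₀(0.07071) ≈ -23.01 dB

-23.0 dB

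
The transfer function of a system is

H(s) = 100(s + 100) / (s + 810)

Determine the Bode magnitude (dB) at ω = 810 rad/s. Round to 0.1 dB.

At s = jω = j810:
zero (s+100): 100 + j810 → |·| = √(100²+810²) = √666100 ≈ 816.15, ∠ = arctan(810/100) ≈ 82.96°
pole (s+810): 810 + j810 → |·| = √(810²+810²) = √1312200 ≈ 1145.5, ∠ = arctan(810/810) ≈ 45.00°
|H| = 100 · 816.15 / 1145.5 ≈ 71.248
Gain = 20 log₁₀(71.248) ≈ 37.06 dB

37.1 dB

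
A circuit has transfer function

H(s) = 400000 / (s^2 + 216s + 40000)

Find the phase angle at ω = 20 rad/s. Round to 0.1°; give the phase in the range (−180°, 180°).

-6.2°

At s = jω = j20:
quadratic: (j20)² + 216·j20 + 40000 = 39600 + j4320 → |·| ≈ 39835, ∠ ≈ 6.23°
∠H = 0.00° − 6.23° = -6.23°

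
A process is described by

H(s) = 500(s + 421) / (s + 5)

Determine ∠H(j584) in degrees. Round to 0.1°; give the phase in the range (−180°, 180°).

-35.3°

At s = jω = j584:
zero (s+421): 421 + j584 → |·| = √(421²+584²) = √518297 ≈ 719.93, ∠ = arctan(584/421) ≈ 54.21°
pole (s+5): 5 + j584 → |·| = √(5²+584²) = √341081 ≈ 584.02, ∠ = arctan(584/5) ≈ 89.51°
∠H = 54.21° − 89.51° = -35.30°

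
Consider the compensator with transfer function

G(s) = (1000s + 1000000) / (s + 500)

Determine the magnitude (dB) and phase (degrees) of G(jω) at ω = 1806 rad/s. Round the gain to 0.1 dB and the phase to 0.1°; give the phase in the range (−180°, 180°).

Substitute s = j1806:
Numerator: 1000(j1806) + 1000000 = 1000000 + j1806000
Denominator: (j1806) + 500 = 500 + j1806
|N| = √(1000000² + 1806000²) ≈ 2.0644e+06, ∠N ≈ 61.03°
|D| = √(500² + 1806²) ≈ 1873.9, ∠D ≈ 74.52°
|G| = 2.0644e+06 / 1873.9 ≈ 1101.7
Gain = 20 log₁₀(1101.7) ≈ 60.84 dB
∠G = 61.03° − 74.52° = -13.49°

60.8 dB, -13.5°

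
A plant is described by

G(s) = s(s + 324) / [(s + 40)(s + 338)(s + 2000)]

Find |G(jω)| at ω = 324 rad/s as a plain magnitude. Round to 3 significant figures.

At s = jω = j324:
zero (s+324): 324 + j324 → |·| = √(324²+324²) = √209952 ≈ 458.21, ∠ = arctan(324/324) ≈ 45.00°
zero at origin: s = j324 → |·| = 324, ∠ = 90.00°
pole (s+40): 40 + j324 → |·| = √(40²+324²) = √106576 ≈ 326.46, ∠ = arctan(324/40) ≈ 82.96°
pole (s+338): 338 + j324 → |·| = √(338²+324²) = √219220 ≈ 468.21, ∠ = arctan(324/338) ≈ 43.79°
pole (s+2000): 2000 + j324 → |·| = √(2000²+324²) = √4104976 ≈ 2026.1, ∠ = arctan(324/2000) ≈ 9.20°
|G| = 1 · 1.4846e+05 / 3.0969e+08 ≈ 0.00047938

0.000479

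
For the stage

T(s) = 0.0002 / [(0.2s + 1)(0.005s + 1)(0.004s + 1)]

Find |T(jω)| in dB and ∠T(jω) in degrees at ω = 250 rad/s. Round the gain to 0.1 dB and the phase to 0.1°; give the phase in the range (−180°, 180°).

-115.1 dB, 174.8°

At ω = 250 rad/s:
pole (1 + j250·0.2) = 1 + j50 → |·| ≈ 50.01, ∠ ≈ 88.85°
pole (1 + j250·0.005) = 1 + j1.25 → |·| ≈ 1.6008, ∠ ≈ 51.34°
pole (1 + j250·0.004) = 1 + j1 → |·| ≈ 1.4142, ∠ ≈ 45.00°
|T| = 0.0002 · 1 / (50.01 · 1.6008 · 1.4142) ≈ 1.7665e-06
Gain = 20 log₁₀(1.7665e-06) ≈ -115.06 dB
∠T = (0°) − (88.85° + 51.34° + 45.00°) = -185.19° ≡ 174.81° (principal value)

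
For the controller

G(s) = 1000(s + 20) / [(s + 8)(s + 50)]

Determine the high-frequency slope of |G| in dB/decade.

Each pole contributes −20 dB/decade at high frequency; each zero contributes +20 dB/decade.
Net: 1 zero(s) − 2 pole(s) → -20 dB/decade.

-20 dB/decade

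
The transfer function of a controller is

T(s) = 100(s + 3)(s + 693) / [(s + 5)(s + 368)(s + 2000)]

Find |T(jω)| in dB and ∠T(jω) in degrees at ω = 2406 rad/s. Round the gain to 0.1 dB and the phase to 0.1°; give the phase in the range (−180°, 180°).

At s = jω = j2406:
zero (s+3): 3 + j2406 → |·| = √(3²+2406²) = √5788845 ≈ 2406, ∠ = arctan(2406/3) ≈ 89.93°
zero (s+693): 693 + j2406 → |·| = √(693²+2406²) = √6269085 ≈ 2503.8, ∠ = arctan(2406/693) ≈ 73.93°
pole (s+5): 5 + j2406 → |·| = √(5²+2406²) = √5788861 ≈ 2406, ∠ = arctan(2406/5) ≈ 89.88°
pole (s+368): 368 + j2406 → |·| = √(368²+2406²) = √5924260 ≈ 2434, ∠ = arctan(2406/368) ≈ 81.30°
pole (s+2000): 2000 + j2406 → |·| = √(2000²+2406²) = √9788836 ≈ 3128.7, ∠ = arctan(2406/2000) ≈ 50.26°
|T| = 100 · 6.0241e+06 / 1.8322e+10 ≈ 0.032879
Gain = 20 log₁₀(0.032879) ≈ -29.66 dB
∠T = 163.86° − 221.44° = -57.58°

-29.7 dB, -57.6°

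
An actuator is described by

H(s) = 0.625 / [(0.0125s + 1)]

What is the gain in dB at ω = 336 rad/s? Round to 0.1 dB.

At ω = 336 rad/s:
pole (1 + j336·0.0125) = 1 + j4.2 → |·| ≈ 4.3174, ∠ ≈ 76.61°
|H| = 0.625 · 1 / (4.3174) ≈ 0.14476
Gain = 20 log₁₀(0.14476) ≈ -16.79 dB

-16.8 dB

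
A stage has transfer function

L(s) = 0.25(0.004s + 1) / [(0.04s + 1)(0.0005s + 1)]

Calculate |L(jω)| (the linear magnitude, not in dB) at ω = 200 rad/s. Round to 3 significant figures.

At ω = 200 rad/s:
zero (1 + j200·0.004) = 1 + j0.8 → |·| ≈ 1.2806, ∠ ≈ 38.66°
pole (1 + j200·0.04) = 1 + j8 → |·| ≈ 8.0623, ∠ ≈ 82.87°
pole (1 + j200·0.0005) = 1 + j0.1 → |·| ≈ 1.005, ∠ ≈ 5.71°
|L| = 0.25 · 1.2806 / (8.0623 · 1.005) ≈ 0.039512

0.0395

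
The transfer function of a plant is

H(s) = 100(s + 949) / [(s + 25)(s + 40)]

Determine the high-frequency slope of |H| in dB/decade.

Each pole contributes −20 dB/decade at high frequency; each zero contributes +20 dB/decade.
Net: 1 zero(s) − 2 pole(s) → -20 dB/decade.

-20 dB/decade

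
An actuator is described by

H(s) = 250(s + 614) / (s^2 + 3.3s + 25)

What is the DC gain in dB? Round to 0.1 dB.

H(0) = 250·614 / 25 = 6140
20 log₁₀(6140) ≈ 75.76 dB

75.8 dB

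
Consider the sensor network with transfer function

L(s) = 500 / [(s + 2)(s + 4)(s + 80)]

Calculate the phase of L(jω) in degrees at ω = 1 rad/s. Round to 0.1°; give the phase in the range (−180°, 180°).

At s = jω = j1:
pole (s+2): 2 + j1 → |·| = √(2²+1²) = √5 ≈ 2.2361, ∠ = arctan(1/2) ≈ 26.57°
pole (s+4): 4 + j1 → |·| = √(4²+1²) = √17 ≈ 4.1231, ∠ = arctan(1/4) ≈ 14.04°
pole (s+80): 80 + j1 → |·| = √(80²+1²) = √6401 ≈ 80.006, ∠ = arctan(1/80) ≈ 0.72°
∠L = 0.00° − 41.33° = -41.33°

-41.3°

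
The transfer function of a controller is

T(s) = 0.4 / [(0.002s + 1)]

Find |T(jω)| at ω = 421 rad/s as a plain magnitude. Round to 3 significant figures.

At ω = 421 rad/s:
pole (1 + j421·0.002) = 1 + j0.842 → |·| ≈ 1.3073, ∠ ≈ 40.10°
|T| = 0.4 · 1 / (1.3073) ≈ 0.30597

0.306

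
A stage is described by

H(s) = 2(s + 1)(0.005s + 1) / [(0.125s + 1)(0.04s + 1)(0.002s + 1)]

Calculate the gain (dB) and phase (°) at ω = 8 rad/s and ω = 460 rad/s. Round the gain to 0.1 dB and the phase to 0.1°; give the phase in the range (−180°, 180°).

At ω = 8 rad/s:
zero (1 + j8·1) = 1 + j8 → |·| ≈ 8.0623, ∠ ≈ 82.87°
zero (1 + j8·0.005) = 1 + j0.04 → |·| ≈ 1.0008, ∠ ≈ 2.29°
pole (1 + j8·0.125) = 1 + j1 → |·| ≈ 1.4142, ∠ ≈ 45.00°
pole (1 + j8·0.04) = 1 + j0.32 → |·| ≈ 1.05, ∠ ≈ 17.74°
pole (1 + j8·0.002) = 1 + j0.016 → |·| ≈ 1.0001, ∠ ≈ 0.92°
|H| = 2 · 8.0623 · 1.0008 / (1.4142 · 1.05 · 1.0001) ≈ 10.867
Gain = 20 log₁₀(10.867) ≈ 20.72 dB
∠H = (82.87° + 2.29°) − (45.00° + 17.74° + 0.92°) = 21.50°

At ω = 460 rad/s:
zero (1 + j460·1) = 1 + j460 → |·| ≈ 460, ∠ ≈ 89.88°
zero (1 + j460·0.005) = 1 + j2.3 → |·| ≈ 2.508, ∠ ≈ 66.50°
pole (1 + j460·0.125) = 1 + j57.5 → |·| ≈ 57.509, ∠ ≈ 89.00°
pole (1 + j460·0.04) = 1 + j18.4 → |·| ≈ 18.427, ∠ ≈ 86.89°
pole (1 + j460·0.002) = 1 + j0.92 → |·| ≈ 1.3588, ∠ ≈ 42.61°
|H| = 2 · 460 · 2.508 / (57.509 · 18.427 · 1.3588) ≈ 1.6024
Gain = 20 log₁₀(1.6024) ≈ 4.10 dB
∠H = (89.88° + 66.50°) − (89.00° + 86.89° + 42.61°) = -62.12°

ω = 8: 20.7 dB, 21.5°; ω = 460: 4.1 dB, -62.1°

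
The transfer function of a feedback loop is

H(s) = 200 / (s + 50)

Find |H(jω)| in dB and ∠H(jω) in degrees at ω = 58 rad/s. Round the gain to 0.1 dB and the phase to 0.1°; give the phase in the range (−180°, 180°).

Substitute s = j58:
Numerator: 200 = 200 + j0
Denominator: (j58) + 50 = 50 + j58
|N| = √(200² + 0²) ≈ 200, ∠N ≈ 0.00°
|D| = √(50² + 58²) ≈ 76.577, ∠D ≈ 49.24°
|H| = 200 / 76.577 ≈ 2.6118
Gain = 20 log₁₀(2.6118) ≈ 8.34 dB
∠H = 0.00° − 49.24° = -49.24°

8.3 dB, -49.2°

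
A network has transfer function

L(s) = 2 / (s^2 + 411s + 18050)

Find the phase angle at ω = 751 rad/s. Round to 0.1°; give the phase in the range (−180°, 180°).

Substitute s = j751:
Numerator: 2 = 2 + j0
Denominator: (j751)^2 + 411(j751) + 18050 = -545951 + j308661
|N| = √(2² + 0²) ≈ 2, ∠N ≈ 0.00°
|D| = √(545951² + 308661²) ≈ 6.2716e+05, ∠D ≈ 150.52°
∠L = 0.00° − 150.52° = -150.52°

-150.5°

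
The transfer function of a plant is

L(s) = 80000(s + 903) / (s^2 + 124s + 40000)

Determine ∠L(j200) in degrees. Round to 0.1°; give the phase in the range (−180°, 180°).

At s = jω = j200:
zero (s+903): 903 + j200 → |·| = √(903²+200²) = √855409 ≈ 924.88, ∠ = arctan(200/903) ≈ 12.49°
quadratic: (j200)² + 124·j200 + 40000 = 0 + j24800 → |·| ≈ 24800, ∠ ≈ 90.00°
∠L = 12.49° − 90.00° = -77.51°

-77.5°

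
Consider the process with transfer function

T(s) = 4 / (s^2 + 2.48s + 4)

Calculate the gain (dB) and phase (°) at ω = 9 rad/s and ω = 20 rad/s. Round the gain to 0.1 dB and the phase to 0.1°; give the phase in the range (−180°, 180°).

ω = 9: -26.0 dB, -163.8°; ω = 20: -40.0 dB, -172.9°

At s = jω = j9:
quadratic: (j9)² + 2.48·j9 + 4 = -77 + j22.32 → |·| ≈ 80.17, ∠ ≈ 163.83°
|T| = 4 / 80.17 ≈ 0.049894
Gain = 20 log₁₀(0.049894) ≈ -26.04 dB
∠T = 0.00° − 163.83° = -163.83°

At s = jω = j20:
quadratic: (j20)² + 2.48·j20 + 4 = -396 + j49.6 → |·| ≈ 399.09, ∠ ≈ 172.86°
|T| = 4 / 399.09 ≈ 0.010023
Gain = 20 log₁₀(0.010023) ≈ -39.98 dB
∠T = 0.00° − 172.86° = -172.86°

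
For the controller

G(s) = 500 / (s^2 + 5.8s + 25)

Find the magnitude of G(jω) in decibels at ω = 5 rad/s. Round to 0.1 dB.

24.7 dB

At s = jω = j5:
quadratic: (j5)² + 5.8·j5 + 25 = 0 + j29 → |·| ≈ 29, ∠ ≈ 90.00°
|G| = 500 / 29 ≈ 17.241
Gain = 20 log₁₀(17.241) ≈ 24.73 dB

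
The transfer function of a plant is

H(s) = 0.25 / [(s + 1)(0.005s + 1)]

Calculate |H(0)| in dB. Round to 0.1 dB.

-12.0 dB

H(0) = 0.25 · 1 / 1 = 0.25
20 log₁₀(0.25) ≈ -12.04 dB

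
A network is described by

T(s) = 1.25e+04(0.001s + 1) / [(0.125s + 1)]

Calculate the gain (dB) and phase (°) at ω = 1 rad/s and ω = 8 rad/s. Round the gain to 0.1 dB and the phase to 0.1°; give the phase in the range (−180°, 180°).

ω = 1: 81.9 dB, -7.1°; ω = 8: 78.9 dB, -44.5°

At ω = 1 rad/s:
zero (1 + j1·0.001) = 1 + j0.001 → |·| ≈ 1, ∠ ≈ 0.06°
pole (1 + j1·0.125) = 1 + j0.125 → |·| ≈ 1.0078, ∠ ≈ 7.13°
|T| = 1.25e+04 · 1 / (1.0078) ≈ 12403
Gain = 20 log₁₀(12403) ≈ 81.87 dB
∠T = (0.06°) − (7.13°) = -7.07°

At ω = 8 rad/s:
zero (1 + j8·0.001) = 1 + j0.008 → |·| ≈ 1, ∠ ≈ 0.46°
pole (1 + j8·0.125) = 1 + j1 → |·| ≈ 1.4142, ∠ ≈ 45.00°
|T| = 1.25e+04 · 1 / (1.4142) ≈ 8838.9
Gain = 20 log₁₀(8838.9) ≈ 78.93 dB
∠T = (0.46°) − (45.00°) = -44.54°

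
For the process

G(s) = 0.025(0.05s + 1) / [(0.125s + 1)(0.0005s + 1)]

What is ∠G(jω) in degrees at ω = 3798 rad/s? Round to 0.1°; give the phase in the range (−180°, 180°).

-62.4°

At ω = 3798 rad/s:
zero (1 + j3798·0.05) = 1 + j189.9 → |·| ≈ 189.9, ∠ ≈ 89.70°
pole (1 + j3798·0.125) = 1 + j474.75 → |·| ≈ 474.75, ∠ ≈ 89.88°
pole (1 + j3798·0.0005) = 1 + j1.899 → |·| ≈ 2.1462, ∠ ≈ 62.23°
∠G = (89.70°) − (89.88° + 62.23°) = -62.41°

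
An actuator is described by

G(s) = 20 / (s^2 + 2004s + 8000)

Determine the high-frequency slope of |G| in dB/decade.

-40 dB/decade

Each pole contributes −20 dB/decade at high frequency; each zero contributes +20 dB/decade.
Net: 0 zero(s) − 2 pole(s) → -40 dB/decade.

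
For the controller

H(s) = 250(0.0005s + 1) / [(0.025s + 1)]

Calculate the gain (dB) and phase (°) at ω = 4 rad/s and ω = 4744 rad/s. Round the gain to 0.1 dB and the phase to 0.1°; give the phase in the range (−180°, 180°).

ω = 4: 47.9 dB, -5.6°; ω = 4744: 14.7 dB, -22.4°

At ω = 4 rad/s:
zero (1 + j4·0.0005) = 1 + j0.002 → |·| ≈ 1, ∠ ≈ 0.11°
pole (1 + j4·0.025) = 1 + j0.1 → |·| ≈ 1.005, ∠ ≈ 5.71°
|H| = 250 · 1 / (1.005) ≈ 248.76
Gain = 20 log₁₀(248.76) ≈ 47.92 dB
∠H = (0.11°) − (5.71°) = -5.60°

At ω = 4744 rad/s:
zero (1 + j4744·0.0005) = 1 + j2.372 → |·| ≈ 2.5742, ∠ ≈ 67.14°
pole (1 + j4744·0.025) = 1 + j118.6 → |·| ≈ 118.6, ∠ ≈ 89.52°
|H| = 250 · 2.5742 / (118.6) ≈ 5.4262
Gain = 20 log₁₀(5.4262) ≈ 14.69 dB
∠H = (67.14°) − (89.52°) = -22.38°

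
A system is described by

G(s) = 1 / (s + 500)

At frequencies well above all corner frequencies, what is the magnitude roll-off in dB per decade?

-20 dB/decade

Each pole contributes −20 dB/decade at high frequency; each zero contributes +20 dB/decade.
Net: 0 zero(s) − 1 pole(s) → -20 dB/decade.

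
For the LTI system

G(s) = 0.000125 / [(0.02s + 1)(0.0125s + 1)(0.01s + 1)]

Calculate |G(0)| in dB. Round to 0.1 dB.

-78.1 dB

G(0) = 0.000125 · 1 / 1 = 0.000125
20 log₁₀(0.000125) ≈ -78.06 dB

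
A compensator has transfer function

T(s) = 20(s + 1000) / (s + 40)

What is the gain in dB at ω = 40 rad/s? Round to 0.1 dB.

At s = jω = j40:
zero (s+1000): 1000 + j40 → |·| = √(1000²+40²) = √1001600 ≈ 1000.8, ∠ = arctan(40/1000) ≈ 2.29°
pole (s+40): 40 + j40 → |·| = √(40²+40²) = √3200 ≈ 56.569, ∠ = arctan(40/40) ≈ 45.00°
|T| = 20 · 1000.8 / 56.569 ≈ 353.83
Gain = 20 log₁₀(353.83) ≈ 50.98 dB

51.0 dB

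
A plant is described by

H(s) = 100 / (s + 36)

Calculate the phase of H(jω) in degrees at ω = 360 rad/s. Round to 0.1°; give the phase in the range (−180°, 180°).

-84.3°

Substitute s = j360:
Numerator: 100 = 100 + j0
Denominator: (j360) + 36 = 36 + j360
|N| = √(100² + 0²) ≈ 100, ∠N ≈ 0.00°
|D| = √(36² + 360²) ≈ 361.8, ∠D ≈ 84.29°
∠H = 0.00° − 84.29° = -84.29°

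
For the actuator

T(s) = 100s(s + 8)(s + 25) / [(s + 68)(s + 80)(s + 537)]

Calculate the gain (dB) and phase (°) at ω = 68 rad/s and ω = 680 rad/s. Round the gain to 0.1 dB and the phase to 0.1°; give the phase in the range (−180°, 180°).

ω = 68: 15.8 dB, 150.5°; ω = 680: 37.8 dB, 47.9°

At s = jω = j68:
zero (s+8): 8 + j68 → |·| = √(8²+68²) = √4688 ≈ 68.469, ∠ = arctan(68/8) ≈ 83.29°
zero (s+25): 25 + j68 → |·| = √(25²+68²) = √5249 ≈ 72.45, ∠ = arctan(68/25) ≈ 69.81°
zero at origin: s = j68 → |·| = 68, ∠ = 90.00°
pole (s+68): 68 + j68 → |·| = √(68²+68²) = √9248 ≈ 96.167, ∠ = arctan(68/68) ≈ 45.00°
pole (s+80): 80 + j68 → |·| = √(80²+68²) = √11024 ≈ 105, ∠ = arctan(68/80) ≈ 40.36°
pole (s+537): 537 + j68 → |·| = √(537²+68²) = √292993 ≈ 541.29, ∠ = arctan(68/537) ≈ 7.22°
|T| = 100 · 3.3732e+05 / 5.4657e+06 ≈ 6.1716
Gain = 20 log₁₀(6.1716) ≈ 15.81 dB
∠T = 243.10° − 92.58° = 150.52°

At s = jω = j680:
zero (s+8): 8 + j680 → |·| = √(8²+680²) = √462464 ≈ 680.05, ∠ = arctan(680/8) ≈ 89.33°
zero (s+25): 25 + j680 → |·| = √(25²+680²) = √463025 ≈ 680.46, ∠ = arctan(680/25) ≈ 87.89°
zero at origin: s = j680 → |·| = 680, ∠ = 90.00°
pole (s+68): 68 + j680 → |·| = √(68²+680²) = √467024 ≈ 683.39, ∠ = arctan(680/68) ≈ 84.29°
pole (s+80): 80 + j680 → |·| = √(80²+680²) = √468800 ≈ 684.69, ∠ = arctan(680/80) ≈ 83.29°
pole (s+537): 537 + j680 → |·| = √(537²+680²) = √750769 ≈ 866.47, ∠ = arctan(680/537) ≈ 51.70°
|T| = 100 · 3.1467e+08 / 4.0543e+08 ≈ 77.614
Gain = 20 log₁₀(77.614) ≈ 37.80 dB
∠T = 267.22° − 219.28° = 47.94°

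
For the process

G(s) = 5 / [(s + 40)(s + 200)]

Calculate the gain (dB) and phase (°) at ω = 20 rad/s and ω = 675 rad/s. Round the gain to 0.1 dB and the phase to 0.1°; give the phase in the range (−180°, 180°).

At s = jω = j20:
pole (s+40): 40 + j20 → |·| = √(40²+20²) = √2000 ≈ 44.721, ∠ = arctan(20/40) ≈ 26.57°
pole (s+200): 200 + j20 → |·| = √(200²+20²) = √40400 ≈ 201, ∠ = arctan(20/200) ≈ 5.71°
|G| = 5 / 8988.9 ≈ 0.00055624
Gain = 20 log₁₀(0.00055624) ≈ -65.09 dB
∠G = 0.00° − 32.28° = -32.28°

At s = jω = j675:
pole (s+40): 40 + j675 → |·| = √(40²+675²) = √457225 ≈ 676.18, ∠ = arctan(675/40) ≈ 86.61°
pole (s+200): 200 + j675 → |·| = √(200²+675²) = √495625 ≈ 704.01, ∠ = arctan(675/200) ≈ 73.50°
|G| = 5 / 4.7604e+05 ≈ 1.0503e-05
Gain = 20 log₁₀(1.0503e-05) ≈ -99.57 dB
∠G = 0.00° − 160.11° = -160.11°

ω = 20: -65.1 dB, -32.3°; ω = 675: -99.6 dB, -160.1°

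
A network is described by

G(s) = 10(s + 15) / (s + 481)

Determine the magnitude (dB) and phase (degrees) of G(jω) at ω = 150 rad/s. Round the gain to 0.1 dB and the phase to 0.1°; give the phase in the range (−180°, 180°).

At s = jω = j150:
zero (s+15): 15 + j150 → |·| = √(15²+150²) = √22725 ≈ 150.75, ∠ = arctan(150/15) ≈ 84.29°
pole (s+481): 481 + j150 → |·| = √(481²+150²) = √253861 ≈ 503.85, ∠ = arctan(150/481) ≈ 17.32°
|G| = 10 · 150.75 / 503.85 ≈ 2.992
Gain = 20 log₁₀(2.992) ≈ 9.52 dB
∠G = 84.29° − 17.32° = 66.97°

9.5 dB, 67.0°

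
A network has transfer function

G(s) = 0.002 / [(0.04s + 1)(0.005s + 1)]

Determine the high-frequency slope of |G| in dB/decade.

-40 dB/decade

Each pole contributes −20 dB/decade at high frequency; each zero contributes +20 dB/decade.
Net: 0 zero(s) − 2 pole(s) → -40 dB/decade.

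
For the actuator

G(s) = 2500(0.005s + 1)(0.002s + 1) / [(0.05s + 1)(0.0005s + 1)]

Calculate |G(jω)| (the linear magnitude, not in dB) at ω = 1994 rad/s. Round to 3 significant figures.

732

At ω = 1994 rad/s:
zero (1 + j1994·0.005) = 1 + j9.97 → |·| ≈ 10.02, ∠ ≈ 84.27°
zero (1 + j1994·0.002) = 1 + j3.988 → |·| ≈ 4.1115, ∠ ≈ 75.92°
pole (1 + j1994·0.05) = 1 + j99.7 → |·| ≈ 99.705, ∠ ≈ 89.43°
pole (1 + j1994·0.0005) = 1 + j0.997 → |·| ≈ 1.4121, ∠ ≈ 44.91°
|G| = 2500 · 10.02 · 4.1115 / (99.705 · 1.4121) ≈ 731.52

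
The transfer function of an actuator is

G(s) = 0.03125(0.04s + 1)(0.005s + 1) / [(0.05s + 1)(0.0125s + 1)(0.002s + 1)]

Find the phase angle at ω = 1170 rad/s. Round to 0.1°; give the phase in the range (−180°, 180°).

At ω = 1170 rad/s:
zero (1 + j1170·0.04) = 1 + j46.8 → |·| ≈ 46.811, ∠ ≈ 88.78°
zero (1 + j1170·0.005) = 1 + j5.85 → |·| ≈ 5.9349, ∠ ≈ 80.30°
pole (1 + j1170·0.05) = 1 + j58.5 → |·| ≈ 58.509, ∠ ≈ 89.02°
pole (1 + j1170·0.0125) = 1 + j14.625 → |·| ≈ 14.659, ∠ ≈ 86.09°
pole (1 + j1170·0.002) = 1 + j2.34 → |·| ≈ 2.5447, ∠ ≈ 66.86°
∠G = (88.78° + 80.30°) − (89.02° + 86.09° + 66.86°) = -72.89°

-72.9°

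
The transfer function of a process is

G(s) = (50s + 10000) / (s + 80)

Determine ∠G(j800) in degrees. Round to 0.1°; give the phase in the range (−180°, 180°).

Substitute s = j800:
Numerator: 50(j800) + 10000 = 10000 + j40000
Denominator: (j800) + 80 = 80 + j800
|N| = √(10000² + 40000²) ≈ 41231, ∠N ≈ 75.96°
|D| = √(80² + 800²) ≈ 803.99, ∠D ≈ 84.29°
∠G = 75.96° − 84.29° = -8.33°

-8.3°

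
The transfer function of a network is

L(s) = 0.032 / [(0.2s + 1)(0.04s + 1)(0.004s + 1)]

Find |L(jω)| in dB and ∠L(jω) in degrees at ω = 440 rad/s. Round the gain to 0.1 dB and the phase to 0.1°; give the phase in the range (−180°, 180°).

At ω = 440 rad/s:
pole (1 + j440·0.2) = 1 + j88 → |·| ≈ 88.006, ∠ ≈ 89.35°
pole (1 + j440·0.04) = 1 + j17.6 → |·| ≈ 17.628, ∠ ≈ 86.75°
pole (1 + j440·0.004) = 1 + j1.76 → |·| ≈ 2.0243, ∠ ≈ 60.40°
|L| = 0.032 · 1 / (88.006 · 17.628 · 2.0243) ≈ 1.019e-05
Gain = 20 log₁₀(1.019e-05) ≈ -99.84 dB
∠L = (0°) − (89.35° + 86.75° + 60.40°) = -236.50° ≡ 123.50° (principal value)

-99.8 dB, 123.5°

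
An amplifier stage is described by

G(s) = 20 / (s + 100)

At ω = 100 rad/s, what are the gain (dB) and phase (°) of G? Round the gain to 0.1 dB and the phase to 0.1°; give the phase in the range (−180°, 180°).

Substitute s = j100:
Numerator: 20 = 20 + j0
Denominator: (j100) + 100 = 100 + j100
|N| = √(20² + 0²) ≈ 20, ∠N ≈ 0.00°
|D| = √(100² + 100²) ≈ 141.42, ∠D ≈ 45.00°
|G| = 20 / 141.42 ≈ 0.14142
Gain = 20 log₁₀(0.14142) ≈ -16.99 dB
∠G = 0.00° − 45.00° = -45.00°

-17.0 dB, -45.0°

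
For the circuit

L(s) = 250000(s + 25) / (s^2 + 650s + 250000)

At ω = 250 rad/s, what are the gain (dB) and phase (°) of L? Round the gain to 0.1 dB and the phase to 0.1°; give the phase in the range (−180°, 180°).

At s = jω = j250:
zero (s+25): 25 + j250 → |·| = √(25²+250²) = √63125 ≈ 251.25, ∠ = arctan(250/25) ≈ 84.29°
quadratic: (j250)² + 650·j250 + 250000 = 187500 + j162500 → |·| ≈ 2.4812e+05, ∠ ≈ 40.91°
|L| = 250000 · 251.25 / 2.4812e+05 ≈ 253.15
Gain = 20 log₁₀(253.15) ≈ 48.07 dB
∠L = 84.29° − 40.91° = 43.38°

48.1 dB, 43.4°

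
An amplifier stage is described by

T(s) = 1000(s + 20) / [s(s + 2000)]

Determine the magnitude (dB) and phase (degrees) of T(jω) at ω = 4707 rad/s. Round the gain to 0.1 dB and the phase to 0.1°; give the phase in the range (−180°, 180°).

At s = jω = j4707:
zero (s+20): 20 + j4707 → |·| = √(20²+4707²) = √22156249 ≈ 4707, ∠ = arctan(4707/20) ≈ 89.76°
pole (s+2000): 2000 + j4707 → |·| = √(2000²+4707²) = √26155849 ≈ 5114.3, ∠ = arctan(4707/2000) ≈ 66.98°
pole at origin: |s| = 4707, ∠ = 90.00° (in denominator)
|T| = 1000 · 4707 / 2.4073e+07 ≈ 0.19553
Gain = 20 log₁₀(0.19553) ≈ -14.18 dB
∠T = 89.76° − 156.98° = -67.22°

-14.2 dB, -67.2°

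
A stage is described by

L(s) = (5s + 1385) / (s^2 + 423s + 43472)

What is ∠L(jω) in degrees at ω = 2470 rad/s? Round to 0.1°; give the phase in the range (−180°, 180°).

Substitute s = j2470:
Numerator: 5(j2470) + 1385 = 1385 + j12350
Denominator: (j2470)^2 + 423(j2470) + 43472 = -6057428 + j1044810
|N| = √(1385² + 12350²) ≈ 12427, ∠N ≈ 83.60°
|D| = √(6057428² + 1044810²) ≈ 6.1469e+06, ∠D ≈ 170.21°
∠L = 83.60° − 170.21° = -86.61°

-86.6°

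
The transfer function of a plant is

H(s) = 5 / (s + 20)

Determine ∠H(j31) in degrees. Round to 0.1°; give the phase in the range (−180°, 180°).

-57.2°

Substitute s = j31:
Numerator: 5 = 5 + j0
Denominator: (j31) + 20 = 20 + j31
|N| = √(5² + 0²) ≈ 5, ∠N ≈ 0.00°
|D| = √(20² + 31²) ≈ 36.892, ∠D ≈ 57.17°
∠H = 0.00° − 57.17° = -57.17°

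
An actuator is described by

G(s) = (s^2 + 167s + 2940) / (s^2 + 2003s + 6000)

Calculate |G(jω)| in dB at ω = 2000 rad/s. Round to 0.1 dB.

Substitute s = j2000:
Numerator: (j2000)^2 + 167(j2000) + 2940 = -3997060 + j334000
Denominator: (j2000)^2 + 2003(j2000) + 6000 = -3994000 + j4006000
|N| = √(3997060² + 334000²) ≈ 4.011e+06, ∠N ≈ 175.22°
|D| = √(3994000² + 4006000²) ≈ 5.6569e+06, ∠D ≈ 134.91°
|G| = 4.011e+06 / 5.6569e+06 ≈ 0.70905
Gain = 20 log₁₀(0.70905) ≈ -2.99 dB

-3.0 dB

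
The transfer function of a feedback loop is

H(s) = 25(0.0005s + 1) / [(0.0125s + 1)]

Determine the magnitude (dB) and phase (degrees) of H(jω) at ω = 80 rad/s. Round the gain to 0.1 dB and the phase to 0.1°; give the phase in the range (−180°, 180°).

25.0 dB, -42.7°

At ω = 80 rad/s:
zero (1 + j80·0.0005) = 1 + j0.04 → |·| ≈ 1.0008, ∠ ≈ 2.29°
pole (1 + j80·0.0125) = 1 + j1 → |·| ≈ 1.4142, ∠ ≈ 45.00°
|H| = 25 · 1.0008 / (1.4142) ≈ 17.692
Gain = 20 log₁₀(17.692) ≈ 24.96 dB
∠H = (2.29°) − (45.00°) = -42.71°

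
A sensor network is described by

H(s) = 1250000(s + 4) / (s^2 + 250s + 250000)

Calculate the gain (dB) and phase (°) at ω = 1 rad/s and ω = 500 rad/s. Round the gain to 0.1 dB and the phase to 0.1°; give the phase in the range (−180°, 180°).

ω = 1: 26.3 dB, 14.0°; ω = 500: 74.0 dB, -0.5°

At s = jω = j1:
zero (s+4): 4 + j1 → |·| = √(4²+1²) = √17 ≈ 4.1231, ∠ = arctan(1/4) ≈ 14.04°
quadratic: (j1)² + 250·j1 + 250000 = 249999 + j250 → |·| ≈ 2.5e+05, ∠ ≈ 0.06°
|H| = 1250000 · 4.1231 / 2.5e+05 ≈ 20.616
Gain = 20 log₁₀(20.616) ≈ 26.28 dB
∠H = 14.04° − 0.06° = 13.98°

At s = jω = j500:
zero (s+4): 4 + j500 → |·| = √(4²+500²) = √250016 ≈ 500.02, ∠ = arctan(500/4) ≈ 89.54°
quadratic: (j500)² + 250·j500 + 250000 = 0 + j125000 → |·| ≈ 1.25e+05, ∠ ≈ 90.00°
|H| = 1250000 · 500.02 / 1.25e+05 ≈ 5000.2
Gain = 20 log₁₀(5000.2) ≈ 73.98 dB
∠H = 89.54° − 90.00° = -0.46°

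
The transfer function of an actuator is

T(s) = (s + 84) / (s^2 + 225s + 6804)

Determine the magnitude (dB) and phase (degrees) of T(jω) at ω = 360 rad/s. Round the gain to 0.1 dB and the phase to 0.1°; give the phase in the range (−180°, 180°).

Substitute s = j360:
Numerator: (j360) + 84 = 84 + j360
Denominator: (j360)^2 + 225(j360) + 6804 = -122796 + j81000
|N| = √(84² + 360²) ≈ 369.67, ∠N ≈ 76.87°
|D| = √(122796² + 81000²) ≈ 1.471e+05, ∠D ≈ 146.59°
|T| = 369.67 / 1.471e+05 ≈ 0.0025131
Gain = 20 log₁₀(0.0025131) ≈ -52.00 dB
∠T = 76.87° − 146.59° = -69.72°

-52.0 dB, -69.7°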